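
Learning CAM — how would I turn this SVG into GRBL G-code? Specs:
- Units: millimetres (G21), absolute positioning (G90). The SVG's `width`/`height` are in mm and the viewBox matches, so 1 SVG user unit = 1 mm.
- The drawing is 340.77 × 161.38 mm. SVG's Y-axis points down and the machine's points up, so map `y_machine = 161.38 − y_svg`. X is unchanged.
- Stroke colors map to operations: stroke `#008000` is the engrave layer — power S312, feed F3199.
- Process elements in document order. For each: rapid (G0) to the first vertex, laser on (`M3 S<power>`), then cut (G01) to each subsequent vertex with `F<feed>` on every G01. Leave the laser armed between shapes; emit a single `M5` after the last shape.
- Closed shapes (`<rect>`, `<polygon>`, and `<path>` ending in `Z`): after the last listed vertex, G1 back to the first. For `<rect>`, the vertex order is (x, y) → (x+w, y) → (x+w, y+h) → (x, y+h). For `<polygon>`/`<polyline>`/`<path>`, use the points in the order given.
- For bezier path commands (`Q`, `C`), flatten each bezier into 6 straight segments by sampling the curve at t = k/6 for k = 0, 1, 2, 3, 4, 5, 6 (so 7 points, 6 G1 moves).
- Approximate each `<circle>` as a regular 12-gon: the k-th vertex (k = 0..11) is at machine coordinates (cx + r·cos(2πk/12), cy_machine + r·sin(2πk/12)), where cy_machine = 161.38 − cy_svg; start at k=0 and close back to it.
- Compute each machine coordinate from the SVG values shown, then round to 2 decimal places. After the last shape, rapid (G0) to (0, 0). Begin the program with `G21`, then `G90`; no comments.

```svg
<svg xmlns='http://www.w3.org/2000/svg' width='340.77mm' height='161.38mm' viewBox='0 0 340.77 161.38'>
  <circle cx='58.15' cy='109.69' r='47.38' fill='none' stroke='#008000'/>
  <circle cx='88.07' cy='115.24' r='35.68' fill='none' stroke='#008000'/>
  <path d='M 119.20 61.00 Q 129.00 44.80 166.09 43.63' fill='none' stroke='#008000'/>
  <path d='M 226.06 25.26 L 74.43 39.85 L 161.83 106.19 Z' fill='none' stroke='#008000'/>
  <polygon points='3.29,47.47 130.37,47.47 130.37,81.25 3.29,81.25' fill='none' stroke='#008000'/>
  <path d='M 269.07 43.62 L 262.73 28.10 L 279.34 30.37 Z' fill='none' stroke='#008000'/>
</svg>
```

G21
G90
G0 X105.53 Y51.69
M3 S312
G01 X99.18 Y75.38 F3199
G01 X81.84 Y92.72 F3199
G01 X58.15 Y99.07 F3199
G01 X34.46 Y92.72 F3199
G01 X17.12 Y75.38 F3199
G01 X10.77 Y51.69 F3199
G01 X17.12 Y28.00 F3199
G01 X34.46 Y10.66 F3199
G01 X58.15 Y4.31 F3199
G01 X81.84 Y10.66 F3199
G01 X99.18 Y28.00 F3199
G01 X105.53 Y51.69 F3199
G0 X123.75 Y46.14
M3 S312
G01 X118.97 Y63.98 F3199
G01 X105.91 Y77.04 F3199
G01 X88.07 Y81.82 F3199
G01 X70.23 Y77.04 F3199
G01 X57.17 Y63.98 F3199
G01 X52.39 Y46.14 F3199
G01 X57.17 Y28.30 F3199
G01 X70.23 Y15.24 F3199
G01 X88.07 Y10.46 F3199
G01 X105.91 Y15.24 F3199
G01 X118.97 Y28.30 F3199
G01 X123.75 Y46.14 F3199
G0 X119.20 Y100.38
M3 S312
G01 X123.22 Y105.36 F3199
G01 X128.77 Y109.51 F3199
G01 X135.82 Y112.82 F3199
G01 X144.40 Y115.30 F3199
G01 X154.48 Y116.94 F3199
G01 X166.09 Y117.75 F3199
G0 X226.06 Y136.12
M3 S312
G01 X74.43 Y121.53 F3199
G01 X161.83 Y55.19 F3199
G01 X226.06 Y136.12 F3199
G0 X3.29 Y113.91
M3 S312
G01 X130.37 Y113.91 F3199
G01 X130.37 Y80.13 F3199
G01 X3.29 Y80.13 F3199
G01 X3.29 Y113.91 F3199
G0 X269.07 Y117.76
M3 S312
G01 X262.73 Y133.28 F3199
G01 X279.34 Y131.01 F3199
G01 X269.07 Y117.76 F3199
M5
G0 X0.00 Y0.00

1 u = 1 mm; y_m = 161.38 − y.

[1] `<circle>` circle, #008000→engrave S312 F3199: (105.53,51.69) → (99.18,75.38) → (81.84,92.72) → (58.15,99.07) → (34.46,92.72) → (17.12,75.38) → (10.77,51.69) → (17.12,28.00) → (34.46,10.66) → (58.15,4.31) → (81.84,10.66) → (99.18,28.00) → (105.53,51.69) (closed)

[2] `<circle>` circle, #008000→engrave S312 F3199: (123.75,46.14) → (118.97,63.98) → (105.91,77.04) → (88.07,81.82) → (70.23,77.04) → (57.17,63.98) → (52.39,46.14) → (57.17,28.30) → (70.23,15.24) → (88.07,10.46) → (105.91,15.24) → (118.97,28.30) → (123.75,46.14) (closed)

[3] `<path>` quadratic bezier, #008000→engrave S312 F3199: (119.20,100.38) → (123.22,105.36) → (128.77,109.51) → (135.82,112.82) → (144.40,115.30) → (154.48,116.94) → (166.09,117.75)

[4] `<path>` closed polygon, #008000→engrave S312 F3199: (226.06,136.12) → (74.43,121.53) → (161.83,55.19) → (226.06,136.12) (closed)

[5] `<polygon>` rectangle, #008000→engrave S312 F3199: (3.29,113.91) → (130.37,113.91) → (130.37,80.13) → (3.29,80.13) → (3.29,113.91) (closed)

[6] `<path>` regular polygon, #008000→engrave S312 F3199: (269.07,117.76) → (262.73,133.28) → (279.34,131.01) → (269.07,117.76) (closed)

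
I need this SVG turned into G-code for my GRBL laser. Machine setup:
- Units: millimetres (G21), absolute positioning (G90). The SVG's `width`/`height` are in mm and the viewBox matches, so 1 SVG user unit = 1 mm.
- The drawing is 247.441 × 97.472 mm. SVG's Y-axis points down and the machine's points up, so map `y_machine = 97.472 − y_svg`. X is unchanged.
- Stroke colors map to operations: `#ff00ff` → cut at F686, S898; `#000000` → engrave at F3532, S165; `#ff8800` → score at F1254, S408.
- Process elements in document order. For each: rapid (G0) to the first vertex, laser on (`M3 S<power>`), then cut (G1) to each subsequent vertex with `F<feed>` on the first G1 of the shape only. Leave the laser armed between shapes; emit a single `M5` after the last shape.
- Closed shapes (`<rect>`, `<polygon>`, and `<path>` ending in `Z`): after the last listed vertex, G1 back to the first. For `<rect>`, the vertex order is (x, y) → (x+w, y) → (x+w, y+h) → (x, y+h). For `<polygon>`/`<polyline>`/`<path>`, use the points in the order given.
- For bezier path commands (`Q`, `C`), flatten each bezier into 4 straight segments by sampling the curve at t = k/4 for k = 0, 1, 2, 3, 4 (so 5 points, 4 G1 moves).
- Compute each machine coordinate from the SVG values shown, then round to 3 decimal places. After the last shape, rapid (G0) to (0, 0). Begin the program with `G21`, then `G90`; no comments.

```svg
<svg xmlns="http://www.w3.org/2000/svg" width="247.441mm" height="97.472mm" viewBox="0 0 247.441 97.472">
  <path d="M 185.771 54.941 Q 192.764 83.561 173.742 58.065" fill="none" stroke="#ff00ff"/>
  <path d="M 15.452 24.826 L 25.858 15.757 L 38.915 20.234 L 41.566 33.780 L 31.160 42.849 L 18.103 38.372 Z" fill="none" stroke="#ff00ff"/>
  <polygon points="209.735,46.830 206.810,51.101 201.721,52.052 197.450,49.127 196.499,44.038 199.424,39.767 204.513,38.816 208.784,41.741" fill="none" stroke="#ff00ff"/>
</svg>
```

1 u = 1 mm; y_m = 97.472 − y.

[1] `<path>` quadratic bezier, #ff00ff→cut S898 F686: (185.771,42.531) → (187.642,31.603) → (186.260,27.440) → (181.627,30.041) → (173.742,39.407)

[2] `<path>` regular polygon, #ff00ff→cut S898 F686: (15.452,72.646) → (25.858,81.715) → (38.915,77.238) → (41.566,63.692) → (31.160,54.623) → (18.103,59.100) → (15.452,72.646) (closed)

[3] `<polygon>` regular polygon, #ff00ff→cut S898 F686: (209.735,50.642) → (206.810,46.371) → (201.721,45.420) → (197.450,48.345) → (196.499,53.434) → (199.424,57.705) → (204.513,58.656) → (208.784,55.731) → (209.735,50.642) (closed)

G21
G90
G0 X185.771 Y42.531
M3 S898
G1 X187.642 Y31.603 F686
G1 X186.260 Y27.440
G1 X181.627 Y30.041
G1 X173.742 Y39.407
G0 X15.452 Y72.646
M3 S898
G1 X25.858 Y81.715 F686
G1 X38.915 Y77.238
G1 X41.566 Y63.692
G1 X31.160 Y54.623
G1 X18.103 Y59.100
G1 X15.452 Y72.646
G0 X209.735 Y50.642
M3 S898
G1 X206.810 Y46.371 F686
G1 X201.721 Y45.420
G1 X197.450 Y48.345
G1 X196.499 Y53.434
G1 X199.424 Y57.705
G1 X204.513 Y58.656
G1 X208.784 Y55.731
G1 X209.735 Y50.642
M5
G0 X0.000 Y0.000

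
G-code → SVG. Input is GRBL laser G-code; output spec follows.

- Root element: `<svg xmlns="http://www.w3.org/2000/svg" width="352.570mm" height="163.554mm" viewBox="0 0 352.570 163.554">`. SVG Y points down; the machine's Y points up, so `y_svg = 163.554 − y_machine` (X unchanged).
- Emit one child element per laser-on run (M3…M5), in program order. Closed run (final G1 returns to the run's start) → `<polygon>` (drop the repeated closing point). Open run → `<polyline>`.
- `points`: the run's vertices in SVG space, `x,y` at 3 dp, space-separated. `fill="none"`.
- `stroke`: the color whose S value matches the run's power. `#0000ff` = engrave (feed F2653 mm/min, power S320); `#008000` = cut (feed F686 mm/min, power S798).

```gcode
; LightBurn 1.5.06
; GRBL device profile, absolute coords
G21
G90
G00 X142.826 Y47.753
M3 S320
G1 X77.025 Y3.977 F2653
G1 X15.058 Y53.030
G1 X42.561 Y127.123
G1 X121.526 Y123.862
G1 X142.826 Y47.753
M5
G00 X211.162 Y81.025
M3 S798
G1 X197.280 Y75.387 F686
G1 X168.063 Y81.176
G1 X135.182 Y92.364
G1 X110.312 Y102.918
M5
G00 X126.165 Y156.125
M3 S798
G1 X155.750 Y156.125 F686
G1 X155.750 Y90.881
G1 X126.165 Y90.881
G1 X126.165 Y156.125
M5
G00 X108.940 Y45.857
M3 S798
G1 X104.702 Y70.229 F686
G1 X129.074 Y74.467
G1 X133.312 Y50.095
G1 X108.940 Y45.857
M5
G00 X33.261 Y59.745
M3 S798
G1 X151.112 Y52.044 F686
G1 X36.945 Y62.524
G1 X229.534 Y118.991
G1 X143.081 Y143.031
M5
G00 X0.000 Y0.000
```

<svg xmlns="http://www.w3.org/2000/svg" width="352.570mm" height="163.554mm" viewBox="0 0 352.570 163.554">
  <polygon points="142.826,115.801 77.025,159.577 15.058,110.524 42.561,36.431 121.526,39.692" fill="none" stroke="#0000ff"/>
  <polyline points="211.162,82.529 197.280,88.167 168.063,82.378 135.182,71.190 110.312,60.636" fill="none" stroke="#008000"/>
  <polygon points="126.165,7.429 155.750,7.429 155.750,72.673 126.165,72.673" fill="none" stroke="#008000"/>
  <polygon points="108.940,117.697 104.702,93.325 129.074,89.087 133.312,113.459" fill="none" stroke="#008000"/>
  <polyline points="33.261,103.809 151.112,111.510 36.945,101.030 229.534,44.563 143.081,20.523" fill="none" stroke="#008000"/>
</svg>

Machine Y-up, SVG Y-down with viewBox height 163.554, so y_svg = 163.554 − y_machine; X carries over.

Run 1: S320 ⇒ engrave layer `#0000ff`. The run returns to its start, so emit a `<polygon>` with points (Y-flipped): 142.826,115.801 77.025,159.577 15.058,110.524 42.561,36.431 121.526,39.692.

Run 2: the run's S798 means `#008000` (cut). The run is open, so emit a `<polyline>` with points (Y-flipped): 211.162,82.529 197.280,88.167 168.063,82.378 135.182,71.190 110.312,60.636.

Run 3: the run's S798 means `#008000` (cut). The run returns to its start, so emit a `<polygon>` with points (Y-flipped): 126.165,7.429 155.750,7.429 155.750,72.673 126.165,72.673.

Run 4: S798 ⇒ cut layer `#008000`. The run returns to its start, so emit a `<polygon>` with points (Y-flipped): 108.940,117.697 104.702,93.325 129.074,89.087 133.312,113.459.

Run 5: S798 ⇒ cut layer `#008000`. The run is open, so emit a `<polyline>` with points (Y-flipped): 33.261,103.809 151.112,111.510 36.945,101.030 229.534,44.563 143.081,20.523.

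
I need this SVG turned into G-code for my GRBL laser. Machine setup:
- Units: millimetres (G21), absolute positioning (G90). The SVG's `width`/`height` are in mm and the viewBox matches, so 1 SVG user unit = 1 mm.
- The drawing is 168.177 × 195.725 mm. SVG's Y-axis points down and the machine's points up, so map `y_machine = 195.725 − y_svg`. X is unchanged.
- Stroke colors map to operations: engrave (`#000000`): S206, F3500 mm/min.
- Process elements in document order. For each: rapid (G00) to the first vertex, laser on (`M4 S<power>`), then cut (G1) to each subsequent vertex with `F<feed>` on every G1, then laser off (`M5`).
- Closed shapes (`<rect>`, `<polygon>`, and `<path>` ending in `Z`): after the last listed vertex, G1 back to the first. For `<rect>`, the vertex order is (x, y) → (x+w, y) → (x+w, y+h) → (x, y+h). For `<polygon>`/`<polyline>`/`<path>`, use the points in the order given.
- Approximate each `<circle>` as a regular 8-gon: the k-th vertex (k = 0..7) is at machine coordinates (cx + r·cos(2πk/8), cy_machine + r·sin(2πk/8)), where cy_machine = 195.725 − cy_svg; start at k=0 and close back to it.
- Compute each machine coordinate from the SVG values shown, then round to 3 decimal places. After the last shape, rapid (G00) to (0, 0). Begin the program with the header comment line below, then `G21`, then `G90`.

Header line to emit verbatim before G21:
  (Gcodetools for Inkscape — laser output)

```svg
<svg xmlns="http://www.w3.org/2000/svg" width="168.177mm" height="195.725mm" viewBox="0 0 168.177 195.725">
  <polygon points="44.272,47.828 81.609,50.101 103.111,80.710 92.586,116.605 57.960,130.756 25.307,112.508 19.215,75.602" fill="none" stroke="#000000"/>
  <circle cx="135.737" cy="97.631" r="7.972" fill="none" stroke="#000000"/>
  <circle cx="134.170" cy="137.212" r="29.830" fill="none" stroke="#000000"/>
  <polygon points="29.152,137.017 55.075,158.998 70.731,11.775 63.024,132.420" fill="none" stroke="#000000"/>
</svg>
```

(Gcodetools for Inkscape — laser output)
G21
G90
G00 X44.272 Y147.897
M4 S206
G1 X81.609 Y145.624 F3500
G1 X103.111 Y115.015 F3500
G1 X92.586 Y79.120 F3500
G1 X57.960 Y64.969 F3500
G1 X25.307 Y83.217 F3500
G1 X19.215 Y120.123 F3500
G1 X44.272 Y147.897 F3500
M5
G00 X143.709 Y98.094
M4 S206
G1 X141.374 Y103.731 F3500
G1 X135.737 Y106.066 F3500
G1 X130.100 Y103.731 F3500
G1 X127.765 Y98.094 F3500
G1 X130.100 Y92.457 F3500
G1 X135.737 Y90.122 F3500
G1 X141.374 Y92.457 F3500
G1 X143.709 Y98.094 F3500
M5
G00 X164.000 Y58.513
M4 S206
G1 X155.263 Y79.606 F3500
G1 X134.170 Y88.343 F3500
G1 X113.077 Y79.606 F3500
G1 X104.340 Y58.513 F3500
G1 X113.077 Y37.420 F3500
G1 X134.170 Y28.683 F3500
G1 X155.263 Y37.420 F3500
G1 X164.000 Y58.513 F3500
M5
G00 X29.152 Y58.708
M4 S206
G1 X55.075 Y36.727 F3500
G1 X70.731 Y183.950 F3500
G1 X63.024 Y63.305 F3500
G1 X29.152 Y58.708 F3500
M5
G00 X0.000 Y0.000

1 u = 1 mm; y_m = 195.725 − y.

[1] `<polygon>` regular polygon, #000000→engrave S206 F3500: (44.272,147.897) → (81.609,145.624) → (103.111,115.015) → (92.586,79.120) → (57.960,64.969) → (25.307,83.217) → (19.215,120.123) → (44.272,147.897) (closed)

[2] `<circle>` circle, #000000→engrave S206 F3500: (143.709,98.094) → (141.374,103.731) → (135.737,106.066) → (130.100,103.731) → (127.765,98.094) → (130.100,92.457) → (135.737,90.122) → (141.374,92.457) → (143.709,98.094) (closed)

[3] `<circle>` circle, #000000→engrave S206 F3500: (164.000,58.513) → (155.263,79.606) → (134.170,88.343) → (113.077,79.606) → (104.340,58.513) → (113.077,37.420) → (134.170,28.683) → (155.263,37.420) → (164.000,58.513) (closed)

[4] `<polygon>` closed polygon, #000000→engrave S206 F3500: (29.152,58.708) → (55.075,36.727) → (70.731,183.950) → (63.024,63.305) → (29.152,58.708) (closed)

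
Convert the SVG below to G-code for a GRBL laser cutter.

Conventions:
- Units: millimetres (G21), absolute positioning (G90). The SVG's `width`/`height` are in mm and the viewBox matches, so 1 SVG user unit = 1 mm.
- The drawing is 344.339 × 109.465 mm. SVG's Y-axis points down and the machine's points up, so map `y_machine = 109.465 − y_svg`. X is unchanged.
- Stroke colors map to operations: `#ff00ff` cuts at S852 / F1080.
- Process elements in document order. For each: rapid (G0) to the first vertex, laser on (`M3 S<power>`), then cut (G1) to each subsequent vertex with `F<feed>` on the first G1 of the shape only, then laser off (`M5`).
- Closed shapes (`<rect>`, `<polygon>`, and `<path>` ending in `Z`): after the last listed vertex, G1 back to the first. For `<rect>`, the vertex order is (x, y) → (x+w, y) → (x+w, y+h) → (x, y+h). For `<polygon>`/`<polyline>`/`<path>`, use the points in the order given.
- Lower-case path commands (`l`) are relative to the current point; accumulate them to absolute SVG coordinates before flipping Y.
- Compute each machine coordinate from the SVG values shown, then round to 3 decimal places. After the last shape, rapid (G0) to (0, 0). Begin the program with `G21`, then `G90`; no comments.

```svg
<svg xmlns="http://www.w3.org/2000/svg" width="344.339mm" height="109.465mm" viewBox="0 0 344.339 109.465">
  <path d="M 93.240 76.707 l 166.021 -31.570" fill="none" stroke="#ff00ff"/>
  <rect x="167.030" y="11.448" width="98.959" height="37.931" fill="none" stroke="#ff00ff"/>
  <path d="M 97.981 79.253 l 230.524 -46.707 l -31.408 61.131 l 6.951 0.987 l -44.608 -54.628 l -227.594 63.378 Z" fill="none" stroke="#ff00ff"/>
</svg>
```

viewBox `0 0 344.339 109.465` with mm width/height → 1 unit = 1 mm. Flip: y_m = 109.465 − y_svg.

**Shape 1** — `<path>` line segment, stroke `#ff00ff` → cut (S852, F1080). Machine vertices: (93.240,32.758) → (259.261,64.328). Open path.

**Shape 2** — `<rect>` rectangle, stroke `#ff00ff` → cut (S852, F1080). Machine vertices: (167.030,98.017) → (265.989,98.017) → (265.989,60.086) → (167.030,60.086) → (167.030,98.017). Closed: final G1 returns to the first vertex.

**Shape 3** — `<path>` closed polygon, stroke `#ff00ff` → cut (S852, F1080). Machine vertices: (97.981,30.212) → (328.505,76.919) → (297.097,15.788) → (304.048,14.801) → (259.440,69.429) → (31.846,6.051) → (97.981,30.212). Closed: final G1 returns to the first vertex.

G21
G90
G0 X93.240 Y32.758
M3 S852
G1 X259.261 Y64.328 F1080
M5
G0 X167.030 Y98.017
M3 S852
G1 X265.989 Y98.017 F1080
G1 X265.989 Y60.086
G1 X167.030 Y60.086
G1 X167.030 Y98.017
M5
G0 X97.981 Y30.212
M3 S852
G1 X328.505 Y76.919 F1080
G1 X297.097 Y15.788
G1 X304.048 Y14.801
G1 X259.440 Y69.429
G1 X31.846 Y6.051
G1 X97.981 Y30.212
M5
G0 X0.000 Y0.000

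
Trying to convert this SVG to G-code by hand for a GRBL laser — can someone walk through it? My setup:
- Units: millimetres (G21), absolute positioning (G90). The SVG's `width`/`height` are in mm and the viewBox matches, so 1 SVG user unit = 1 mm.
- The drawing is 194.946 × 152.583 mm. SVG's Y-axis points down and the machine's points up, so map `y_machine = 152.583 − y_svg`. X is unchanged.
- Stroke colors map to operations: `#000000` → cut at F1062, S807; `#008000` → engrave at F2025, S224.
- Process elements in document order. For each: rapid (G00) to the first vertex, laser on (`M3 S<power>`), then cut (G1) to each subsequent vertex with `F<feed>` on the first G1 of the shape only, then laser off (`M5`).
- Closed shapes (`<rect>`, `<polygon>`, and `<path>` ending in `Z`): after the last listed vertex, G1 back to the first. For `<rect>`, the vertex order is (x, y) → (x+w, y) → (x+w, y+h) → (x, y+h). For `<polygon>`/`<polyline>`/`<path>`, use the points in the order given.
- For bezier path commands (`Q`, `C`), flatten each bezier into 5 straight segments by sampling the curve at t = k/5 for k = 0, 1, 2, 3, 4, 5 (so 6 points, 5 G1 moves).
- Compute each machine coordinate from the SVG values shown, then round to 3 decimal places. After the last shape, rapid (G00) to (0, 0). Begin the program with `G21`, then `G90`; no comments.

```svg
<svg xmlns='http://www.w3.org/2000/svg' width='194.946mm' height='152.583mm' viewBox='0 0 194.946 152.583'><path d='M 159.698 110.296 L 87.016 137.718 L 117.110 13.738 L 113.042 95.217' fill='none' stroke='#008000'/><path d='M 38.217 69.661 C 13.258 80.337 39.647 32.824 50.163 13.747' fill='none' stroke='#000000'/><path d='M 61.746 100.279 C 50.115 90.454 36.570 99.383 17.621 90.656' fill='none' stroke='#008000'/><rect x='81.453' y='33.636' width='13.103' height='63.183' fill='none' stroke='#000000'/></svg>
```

Since the viewBox matches the mm dimensions, user units are millimetres directly. The only transform is the Y-flip y_m = 152.583 − y_svg.

Shape 1 is a open polyline drawn with `<path>`. Its stroke #008000 means engrave at S224, F2025. After flipping Y the toolpath is (159.698,42.287) → (87.016,14.865) → (117.110,138.845) → (113.042,57.366).

Shape 2 is a cubic bezier drawn with `<path>`. Its stroke #000000 means cut at S807, F1062. After flipping Y the toolpath is (38.217,82.922) → (28.866,82.806) → (28.611,92.498) → (34.227,107.838) → (42.486,124.670) → (50.163,138.836).

Shape 3 is a cubic bezier drawn with `<path>`. Its stroke #008000 means engrave at S224, F2025. After flipping Y the toolpath is (61.746,52.304) → (54.510,56.240) → (46.647,57.422) → (37.989,57.599) → (28.370,58.518) → (17.621,61.927).

Shape 4 is a rectangle drawn with `<rect>`. Its stroke #000000 means cut at S807, F1062. After flipping Y the toolpath is (81.453,118.947) → (94.556,118.947) → (94.556,55.764) → (81.453,55.764) → (81.453,118.947), returning to the start.

G21
G90
G00 X159.698 Y42.287
M3 S224
G1 X87.016 Y14.865 F2025
G1 X117.110 Y138.845
G1 X113.042 Y57.366
M5
G00 X38.217 Y82.922
M3 S807
G1 X28.866 Y82.806 F1062
G1 X28.611 Y92.498
G1 X34.227 Y107.838
G1 X42.486 Y124.670
G1 X50.163 Y138.836
M5
G00 X61.746 Y52.304
M3 S224
G1 X54.510 Y56.240 F2025
G1 X46.647 Y57.422
G1 X37.989 Y57.599
G1 X28.370 Y58.518
G1 X17.621 Y61.927
M5
G00 X81.453 Y118.947
M3 S807
G1 X94.556 Y118.947 F1062
G1 X94.556 Y55.764
G1 X81.453 Y55.764
G1 X81.453 Y118.947
M5
G00 X0.000 Y0.000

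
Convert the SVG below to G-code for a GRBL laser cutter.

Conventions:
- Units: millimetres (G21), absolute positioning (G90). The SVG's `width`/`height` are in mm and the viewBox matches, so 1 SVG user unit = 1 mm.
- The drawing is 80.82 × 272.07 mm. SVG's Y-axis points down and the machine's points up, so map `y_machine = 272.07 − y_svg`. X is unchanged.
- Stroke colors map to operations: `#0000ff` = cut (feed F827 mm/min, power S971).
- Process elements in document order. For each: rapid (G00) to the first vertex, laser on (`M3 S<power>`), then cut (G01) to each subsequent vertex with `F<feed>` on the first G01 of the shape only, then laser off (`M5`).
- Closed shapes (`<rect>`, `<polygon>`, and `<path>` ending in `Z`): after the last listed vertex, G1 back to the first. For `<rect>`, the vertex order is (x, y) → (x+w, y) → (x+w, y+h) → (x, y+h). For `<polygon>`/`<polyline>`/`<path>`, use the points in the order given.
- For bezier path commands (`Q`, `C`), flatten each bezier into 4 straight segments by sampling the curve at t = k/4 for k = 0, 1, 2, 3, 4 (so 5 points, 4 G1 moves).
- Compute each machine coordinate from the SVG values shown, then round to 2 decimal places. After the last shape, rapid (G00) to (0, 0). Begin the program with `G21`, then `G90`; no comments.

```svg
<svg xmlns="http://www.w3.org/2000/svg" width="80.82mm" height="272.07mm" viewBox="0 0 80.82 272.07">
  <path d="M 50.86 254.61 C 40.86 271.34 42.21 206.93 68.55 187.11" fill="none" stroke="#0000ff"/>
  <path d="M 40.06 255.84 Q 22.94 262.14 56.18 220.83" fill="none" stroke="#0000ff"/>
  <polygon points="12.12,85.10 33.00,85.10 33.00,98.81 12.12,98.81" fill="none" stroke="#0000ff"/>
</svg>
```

G21
G90
G00 X50.86 Y17.46
M3 S971
G01 X45.70 Y18.16 F827
G01 X46.08 Y37.50
G01 X53.27 Y63.70
G01 X68.55 Y84.96
M5
G00 X40.06 Y16.23
M3 S971
G01 X34.65 Y16.06 F827
G01 X35.53 Y21.83
G01 X42.71 Y33.56
G01 X56.18 Y51.24
M5
G00 X12.12 Y186.97
M3 S971
G01 X33.00 Y186.97 F827
G01 X33.00 Y173.26
G01 X12.12 Y173.26
G01 X12.12 Y186.97
M5
G00 X0.00 Y0.00

1 u = 1 mm; y_m = 272.07 − y.

[1] `<path>` cubic bezier, #0000ff→cut S971 F827: (50.86,17.46) → (45.70,18.16) → (46.08,37.50) → (53.27,63.70) → (68.55,84.96)

[2] `<path>` quadratic bezier, #0000ff→cut S971 F827: (40.06,16.23) → (34.65,16.06) → (35.53,21.83) → (42.71,33.56) → (56.18,51.24)

[3] `<polygon>` rectangle, #0000ff→cut S971 F827: (12.12,186.97) → (33.00,186.97) → (33.00,173.26) → (12.12,173.26) → (12.12,186.97) (closed)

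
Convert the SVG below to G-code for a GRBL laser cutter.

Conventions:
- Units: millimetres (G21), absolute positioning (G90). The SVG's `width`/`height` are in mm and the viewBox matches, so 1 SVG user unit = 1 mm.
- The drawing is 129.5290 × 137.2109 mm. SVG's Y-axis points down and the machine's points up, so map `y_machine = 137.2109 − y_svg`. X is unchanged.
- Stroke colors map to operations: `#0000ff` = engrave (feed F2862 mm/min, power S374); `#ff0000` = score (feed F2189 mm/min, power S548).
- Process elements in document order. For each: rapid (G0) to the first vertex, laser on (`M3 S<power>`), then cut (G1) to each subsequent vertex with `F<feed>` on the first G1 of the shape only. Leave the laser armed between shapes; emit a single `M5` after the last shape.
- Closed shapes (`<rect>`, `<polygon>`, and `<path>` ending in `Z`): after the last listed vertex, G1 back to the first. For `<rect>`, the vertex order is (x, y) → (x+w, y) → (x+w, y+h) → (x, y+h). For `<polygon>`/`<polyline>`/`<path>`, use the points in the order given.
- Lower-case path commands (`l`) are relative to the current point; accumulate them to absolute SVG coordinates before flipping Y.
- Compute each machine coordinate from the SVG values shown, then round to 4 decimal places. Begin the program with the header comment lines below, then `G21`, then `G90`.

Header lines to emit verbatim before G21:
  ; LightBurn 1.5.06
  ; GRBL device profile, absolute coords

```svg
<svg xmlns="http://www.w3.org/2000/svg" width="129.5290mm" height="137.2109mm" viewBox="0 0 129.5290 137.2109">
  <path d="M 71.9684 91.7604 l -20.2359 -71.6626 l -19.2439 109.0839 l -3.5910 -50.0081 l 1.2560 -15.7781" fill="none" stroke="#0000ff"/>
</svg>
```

1 u = 1 mm; y_m = 137.2109 − y.

[1] `<path>` open polyline, #0000ff→engrave S374 F2862: (71.9684,45.4505) → (51.7325,117.1131) → (32.4886,8.0292) → (28.8976,58.0373) → (30.1536,73.8154)

; LightBurn 1.5.06
; GRBL device profile, absolute coords
G21
G90
G0 X71.9684 Y45.4505
M3 S374
G1 X51.7325 Y117.1131 F2862
G1 X32.4886 Y8.0292
G1 X28.8976 Y58.0373
G1 X30.1536 Y73.8154
M5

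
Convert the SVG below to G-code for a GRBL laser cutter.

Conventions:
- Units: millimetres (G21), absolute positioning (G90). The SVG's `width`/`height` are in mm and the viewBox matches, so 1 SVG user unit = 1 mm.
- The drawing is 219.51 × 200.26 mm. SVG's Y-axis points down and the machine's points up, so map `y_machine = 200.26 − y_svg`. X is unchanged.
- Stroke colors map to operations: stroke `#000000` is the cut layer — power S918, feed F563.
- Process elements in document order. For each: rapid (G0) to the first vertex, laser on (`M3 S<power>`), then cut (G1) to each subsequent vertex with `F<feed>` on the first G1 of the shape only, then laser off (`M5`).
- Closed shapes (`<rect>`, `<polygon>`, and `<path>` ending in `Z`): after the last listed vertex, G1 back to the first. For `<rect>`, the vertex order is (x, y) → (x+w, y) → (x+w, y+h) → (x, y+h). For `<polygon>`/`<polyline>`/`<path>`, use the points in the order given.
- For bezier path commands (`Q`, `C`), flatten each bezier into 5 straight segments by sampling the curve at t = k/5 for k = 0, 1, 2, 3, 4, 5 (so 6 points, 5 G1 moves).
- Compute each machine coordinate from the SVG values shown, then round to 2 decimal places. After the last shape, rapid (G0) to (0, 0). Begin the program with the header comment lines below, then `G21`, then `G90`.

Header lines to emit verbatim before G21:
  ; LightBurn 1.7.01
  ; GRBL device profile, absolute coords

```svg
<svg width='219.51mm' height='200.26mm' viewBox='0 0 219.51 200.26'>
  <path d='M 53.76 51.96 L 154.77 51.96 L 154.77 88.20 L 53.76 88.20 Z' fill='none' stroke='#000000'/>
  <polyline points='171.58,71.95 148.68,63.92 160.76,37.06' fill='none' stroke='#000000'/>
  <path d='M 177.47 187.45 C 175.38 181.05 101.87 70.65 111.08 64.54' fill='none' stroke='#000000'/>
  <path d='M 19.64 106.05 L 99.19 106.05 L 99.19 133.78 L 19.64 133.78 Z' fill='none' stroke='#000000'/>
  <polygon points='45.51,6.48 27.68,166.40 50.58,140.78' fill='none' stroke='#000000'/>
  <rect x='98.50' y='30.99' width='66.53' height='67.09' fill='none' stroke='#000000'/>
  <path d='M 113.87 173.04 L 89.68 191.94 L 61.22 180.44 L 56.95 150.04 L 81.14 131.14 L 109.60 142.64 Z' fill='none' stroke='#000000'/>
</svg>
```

; LightBurn 1.7.01
; GRBL device profile, absolute coords
G21
G90
G0 X53.76 Y148.30
M3 S918
G1 X154.77 Y148.30 F563
G1 X154.77 Y112.06
G1 X53.76 Y112.06
G1 X53.76 Y148.30
M5
G0 X171.58 Y128.31
M3 S918
G1 X148.68 Y136.34 F563
G1 X160.76 Y163.20
M5
G0 X177.47 Y12.81
M3 S918
G1 X168.88 Y27.46 F563
G1 X150.55 Y57.08
G1 X129.87 Y91.66
G1 X114.25 Y121.21
G1 X111.08 Y135.72
M5
G0 X19.64 Y94.21
M3 S918
G1 X99.19 Y94.21 F563
G1 X99.19 Y66.48
G1 X19.64 Y66.48
G1 X19.64 Y94.21
M5
G0 X45.51 Y193.78
M3 S918
G1 X27.68 Y33.86 F563
G1 X50.58 Y59.48
G1 X45.51 Y193.78
M5
G0 X98.50 Y169.27
M3 S918
G1 X165.03 Y169.27 F563
G1 X165.03 Y102.18
G1 X98.50 Y102.18
G1 X98.50 Y169.27
M5
G0 X113.87 Y27.22
M3 S918
G1 X89.68 Y8.32 F563
G1 X61.22 Y19.82
G1 X56.95 Y50.22
G1 X81.14 Y69.12
G1 X109.60 Y57.62
G1 X113.87 Y27.22
M5
G0 X0.00 Y0.00

viewBox `0 0 219.51 200.26` with mm width/height → 1 unit = 1 mm. Flip: y_m = 200.26 − y_svg.

**Shape 1** — `<path>` rectangle, stroke `#000000` → cut (S918, F563). Machine vertices: (53.76,148.30) → (154.77,148.30) → (154.77,112.06) → (53.76,112.06) → (53.76,148.30). Closed: final G1 returns to the first vertex.

**Shape 2** — `<polyline>` open polyline, stroke `#000000` → cut (S918, F563). Machine vertices: (171.58,128.31) → (148.68,136.34) → (160.76,163.20). Open path.

**Shape 3** — `<path>` cubic bezier, stroke `#000000` → cut (S918, F563). Control points (SVG): P0=(177.47,187.45), P1=(175.38,181.05), P2=(101.87,70.65), P3=(111.08,64.54); sampled at t=k/5. Machine vertices: (177.47,12.81) → (168.88,27.46) → (150.55,57.08) → (129.87,91.66) → (114.25,121.21) → (111.08,135.72). Open path.

**Shape 4** — `<path>` rectangle, stroke `#000000` → cut (S918, F563). Machine vertices: (19.64,94.21) → (99.19,94.21) → (99.19,66.48) → (19.64,66.48) → (19.64,94.21). Closed: final G1 returns to the first vertex.

**Shape 5** — `<polygon>` closed polygon, stroke `#000000` → cut (S918, F563). Machine vertices: (45.51,193.78) → (27.68,33.86) → (50.58,59.48) → (45.51,193.78). Closed: final G1 returns to the first vertex.

**Shape 6** — `<rect>` rectangle, stroke `#000000` → cut (S918, F563). Machine vertices: (98.50,169.27) → (165.03,169.27) → (165.03,102.18) → (98.50,102.18) → (98.50,169.27). Closed: final G1 returns to the first vertex.

**Shape 7** — `<path>` regular polygon, stroke `#000000` → cut (S918, F563). Machine vertices: (113.87,27.22) → (89.68,8.32) → (61.22,19.82) → (56.95,50.22) → (81.14,69.12) → (109.60,57.62) → (113.87,27.22). Closed: final G1 returns to the first vertex.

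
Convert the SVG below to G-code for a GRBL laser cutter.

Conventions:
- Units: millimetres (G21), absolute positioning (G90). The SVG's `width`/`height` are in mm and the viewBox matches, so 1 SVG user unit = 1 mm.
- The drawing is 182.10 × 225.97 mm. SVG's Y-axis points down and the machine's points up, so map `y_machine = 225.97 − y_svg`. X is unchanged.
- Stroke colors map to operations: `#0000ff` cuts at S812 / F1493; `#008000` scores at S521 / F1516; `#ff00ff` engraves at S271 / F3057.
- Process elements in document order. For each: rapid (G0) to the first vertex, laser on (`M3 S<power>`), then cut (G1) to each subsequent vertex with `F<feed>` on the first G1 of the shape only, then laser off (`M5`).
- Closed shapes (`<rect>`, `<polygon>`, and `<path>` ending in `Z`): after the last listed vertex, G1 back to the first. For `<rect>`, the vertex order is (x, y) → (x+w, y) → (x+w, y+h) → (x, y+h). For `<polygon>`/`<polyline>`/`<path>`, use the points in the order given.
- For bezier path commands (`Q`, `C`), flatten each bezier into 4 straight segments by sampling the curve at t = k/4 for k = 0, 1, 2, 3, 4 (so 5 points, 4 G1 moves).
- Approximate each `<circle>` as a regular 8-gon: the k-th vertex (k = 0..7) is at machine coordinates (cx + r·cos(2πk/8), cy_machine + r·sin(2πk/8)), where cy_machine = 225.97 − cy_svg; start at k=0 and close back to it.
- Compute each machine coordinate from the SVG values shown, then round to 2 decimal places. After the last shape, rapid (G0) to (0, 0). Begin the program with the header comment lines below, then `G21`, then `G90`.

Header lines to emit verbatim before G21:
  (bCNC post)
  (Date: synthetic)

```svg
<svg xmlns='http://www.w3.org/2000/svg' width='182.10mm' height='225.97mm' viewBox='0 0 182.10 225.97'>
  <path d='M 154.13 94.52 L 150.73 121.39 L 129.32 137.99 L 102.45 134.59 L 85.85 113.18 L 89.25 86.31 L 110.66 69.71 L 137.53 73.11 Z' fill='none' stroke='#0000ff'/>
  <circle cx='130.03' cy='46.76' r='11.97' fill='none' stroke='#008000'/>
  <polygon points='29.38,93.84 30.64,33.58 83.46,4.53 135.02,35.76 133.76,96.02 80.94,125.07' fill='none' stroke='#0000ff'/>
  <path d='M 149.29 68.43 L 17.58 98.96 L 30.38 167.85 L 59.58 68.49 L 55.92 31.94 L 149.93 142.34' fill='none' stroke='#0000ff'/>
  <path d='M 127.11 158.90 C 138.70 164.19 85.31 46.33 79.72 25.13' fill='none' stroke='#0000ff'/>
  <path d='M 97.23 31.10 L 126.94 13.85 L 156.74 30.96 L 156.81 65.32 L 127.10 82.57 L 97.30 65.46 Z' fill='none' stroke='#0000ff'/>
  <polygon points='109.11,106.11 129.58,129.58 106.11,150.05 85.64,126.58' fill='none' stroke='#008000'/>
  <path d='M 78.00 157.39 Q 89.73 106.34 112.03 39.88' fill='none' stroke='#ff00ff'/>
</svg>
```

(bCNC post)
(Date: synthetic)
G21
G90
G0 X154.13 Y131.45
M3 S812
G1 X150.73 Y104.58 F1493
G1 X129.32 Y87.98
G1 X102.45 Y91.38
G1 X85.85 Y112.79
G1 X89.25 Y139.66
G1 X110.66 Y156.26
G1 X137.53 Y152.86
G1 X154.13 Y131.45
M5
G0 X142.00 Y179.21
M3 S521
G1 X138.49 Y187.67 F1516
G1 X130.03 Y191.18
G1 X121.57 Y187.67
G1 X118.06 Y179.21
G1 X121.57 Y170.75
G1 X130.03 Y167.24
G1 X138.49 Y170.75
G1 X142.00 Y179.21
M5
G0 X29.38 Y132.13
M3 S812
G1 X30.64 Y192.39 F1493
G1 X83.46 Y221.44
G1 X135.02 Y190.21
G1 X133.76 Y129.95
G1 X80.94 Y100.90
G1 X29.38 Y132.13
M5
G0 X149.29 Y157.54
M3 S812
G1 X17.58 Y127.01 F1493
G1 X30.38 Y58.12
G1 X59.58 Y157.48
G1 X55.92 Y194.03
G1 X149.93 Y83.63
M5
G0 X127.11 Y67.07
M3 S812
G1 X125.38 Y82.76 F1493
G1 X109.86 Y124.02
G1 X91.11 Y170.25
G1 X79.72 Y200.84
M5
G0 X97.23 Y194.87
M3 S812
G1 X126.94 Y212.12 F1493
G1 X156.74 Y195.01
G1 X156.81 Y160.65
G1 X127.10 Y143.40
G1 X97.30 Y160.51
G1 X97.23 Y194.87
M5
G0 X109.11 Y119.86
M3 S521
G1 X129.58 Y96.39 F1516
G1 X106.11 Y75.92
G1 X85.64 Y99.39
G1 X109.11 Y119.86
M5
G0 X78.00 Y68.58
M3 S271
G1 X84.53 Y95.07 F3057
G1 X92.37 Y123.48
G1 X101.54 Y153.82
G1 X112.03 Y186.09
M5
G0 X0.00 Y0.00

1 u = 1 mm; y_m = 225.97 − y.

[1] `<path>` regular polygon, #0000ff→cut S812 F1493: (154.13,131.45) → (150.73,104.58) → (129.32,87.98) → (102.45,91.38) → (85.85,112.79) → (89.25,139.66) → (110.66,156.26) → (137.53,152.86) → (154.13,131.45) (closed)

[2] `<circle>` circle, #008000→score S521 F1516: (142.00,179.21) → (138.49,187.67) → (130.03,191.18) → (121.57,187.67) → (118.06,179.21) → (121.57,170.75) → (130.03,167.24) → (138.49,170.75) → (142.00,179.21) (closed)

[3] `<polygon>` regular polygon, #0000ff→cut S812 F1493: (29.38,132.13) → (30.64,192.39) → (83.46,221.44) → (135.02,190.21) → (133.76,129.95) → (80.94,100.90) → (29.38,132.13) (closed)

[4] `<path>` open polyline, #0000ff→cut S812 F1493: (149.29,157.54) → (17.58,127.01) → (30.38,58.12) → (59.58,157.48) → (55.92,194.03) → (149.93,83.63)

[5] `<path>` cubic bezier, #0000ff→cut S812 F1493: (127.11,67.07) → (125.38,82.76) → (109.86,124.02) → (91.11,170.25) → (79.72,200.84)

[6] `<path>` regular polygon, #0000ff→cut S812 F1493: (97.23,194.87) → (126.94,212.12) → (156.74,195.01) → (156.81,160.65) → (127.10,143.40) → (97.30,160.51) → (97.23,194.87) (closed)

[7] `<polygon>` regular polygon, #008000→score S521 F1516: (109.11,119.86) → (129.58,96.39) → (106.11,75.92) → (85.64,99.39) → (109.11,119.86) (closed)

[8] `<path>` quadratic bezier, #ff00ff→engrave S271 F3057: (78.00,68.58) → (84.53,95.07) → (92.37,123.48) → (101.54,153.82) → (112.03,186.09)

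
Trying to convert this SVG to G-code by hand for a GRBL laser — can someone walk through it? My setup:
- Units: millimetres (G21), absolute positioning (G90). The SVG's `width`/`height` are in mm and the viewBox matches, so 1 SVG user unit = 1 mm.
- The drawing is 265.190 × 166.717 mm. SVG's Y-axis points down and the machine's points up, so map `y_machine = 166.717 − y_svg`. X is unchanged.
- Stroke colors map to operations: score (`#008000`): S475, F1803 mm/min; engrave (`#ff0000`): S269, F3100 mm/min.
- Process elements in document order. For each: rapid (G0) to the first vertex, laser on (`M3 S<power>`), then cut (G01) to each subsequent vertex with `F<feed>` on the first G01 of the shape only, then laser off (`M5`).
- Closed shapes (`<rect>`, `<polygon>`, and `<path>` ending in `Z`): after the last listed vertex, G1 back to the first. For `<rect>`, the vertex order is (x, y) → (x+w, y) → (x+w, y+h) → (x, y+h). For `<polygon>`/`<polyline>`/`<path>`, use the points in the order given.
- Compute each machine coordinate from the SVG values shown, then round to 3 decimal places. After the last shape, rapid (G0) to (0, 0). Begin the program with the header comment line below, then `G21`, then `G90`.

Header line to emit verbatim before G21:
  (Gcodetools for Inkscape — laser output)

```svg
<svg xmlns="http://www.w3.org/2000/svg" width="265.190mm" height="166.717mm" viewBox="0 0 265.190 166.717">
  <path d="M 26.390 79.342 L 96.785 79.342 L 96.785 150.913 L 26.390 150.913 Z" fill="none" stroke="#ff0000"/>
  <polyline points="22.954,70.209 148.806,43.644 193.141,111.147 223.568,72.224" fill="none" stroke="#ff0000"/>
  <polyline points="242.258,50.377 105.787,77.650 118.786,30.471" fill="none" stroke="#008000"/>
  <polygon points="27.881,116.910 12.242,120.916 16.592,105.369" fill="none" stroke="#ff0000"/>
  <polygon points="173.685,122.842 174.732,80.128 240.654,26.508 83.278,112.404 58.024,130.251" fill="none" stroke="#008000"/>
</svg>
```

viewBox `0 0 265.190 166.717` with mm width/height → 1 unit = 1 mm. Flip: y_m = 166.717 − y_svg.

**Shape 1** — `<path>` rectangle, stroke `#ff0000` → engrave (S269, F3100). Machine vertices: (26.390,87.375) → (96.785,87.375) → (96.785,15.804) → (26.390,15.804) → (26.390,87.375). Closed: final G1 returns to the first vertex.

**Shape 2** — `<polyline>` open polyline, stroke `#ff0000` → engrave (S269, F3100). Machine vertices: (22.954,96.508) → (148.806,123.073) → (193.141,55.570) → (223.568,94.493). Open path.

**Shape 3** — `<polyline>` open polyline, stroke `#008000` → score (S475, F1803). Machine vertices: (242.258,116.340) → (105.787,89.067) → (118.786,136.246). Open path.

**Shape 4** — `<polygon>` regular polygon, stroke `#ff0000` → engrave (S269, F3100). Machine vertices: (27.881,49.807) → (12.242,45.801) → (16.592,61.348) → (27.881,49.807). Closed: final G1 returns to the first vertex.

**Shape 5** — `<polygon>` closed polygon, stroke `#008000` → score (S475, F1803). Machine vertices: (173.685,43.875) → (174.732,86.589) → (240.654,140.209) → (83.278,54.313) → (58.024,36.466) → (173.685,43.875). Closed: final G1 returns to the first vertex.

(Gcodetools for Inkscape — laser output)
G21
G90
G0 X26.390 Y87.375
M3 S269
G01 X96.785 Y87.375 F3100
G01 X96.785 Y15.804
G01 X26.390 Y15.804
G01 X26.390 Y87.375
M5
G0 X22.954 Y96.508
M3 S269
G01 X148.806 Y123.073 F3100
G01 X193.141 Y55.570
G01 X223.568 Y94.493
M5
G0 X242.258 Y116.340
M3 S475
G01 X105.787 Y89.067 F1803
G01 X118.786 Y136.246
M5
G0 X27.881 Y49.807
M3 S269
G01 X12.242 Y45.801 F3100
G01 X16.592 Y61.348
G01 X27.881 Y49.807
M5
G0 X173.685 Y43.875
M3 S475
G01 X174.732 Y86.589 F1803
G01 X240.654 Y140.209
G01 X83.278 Y54.313
G01 X58.024 Y36.466
G01 X173.685 Y43.875
M5
G0 X0.000 Y0.000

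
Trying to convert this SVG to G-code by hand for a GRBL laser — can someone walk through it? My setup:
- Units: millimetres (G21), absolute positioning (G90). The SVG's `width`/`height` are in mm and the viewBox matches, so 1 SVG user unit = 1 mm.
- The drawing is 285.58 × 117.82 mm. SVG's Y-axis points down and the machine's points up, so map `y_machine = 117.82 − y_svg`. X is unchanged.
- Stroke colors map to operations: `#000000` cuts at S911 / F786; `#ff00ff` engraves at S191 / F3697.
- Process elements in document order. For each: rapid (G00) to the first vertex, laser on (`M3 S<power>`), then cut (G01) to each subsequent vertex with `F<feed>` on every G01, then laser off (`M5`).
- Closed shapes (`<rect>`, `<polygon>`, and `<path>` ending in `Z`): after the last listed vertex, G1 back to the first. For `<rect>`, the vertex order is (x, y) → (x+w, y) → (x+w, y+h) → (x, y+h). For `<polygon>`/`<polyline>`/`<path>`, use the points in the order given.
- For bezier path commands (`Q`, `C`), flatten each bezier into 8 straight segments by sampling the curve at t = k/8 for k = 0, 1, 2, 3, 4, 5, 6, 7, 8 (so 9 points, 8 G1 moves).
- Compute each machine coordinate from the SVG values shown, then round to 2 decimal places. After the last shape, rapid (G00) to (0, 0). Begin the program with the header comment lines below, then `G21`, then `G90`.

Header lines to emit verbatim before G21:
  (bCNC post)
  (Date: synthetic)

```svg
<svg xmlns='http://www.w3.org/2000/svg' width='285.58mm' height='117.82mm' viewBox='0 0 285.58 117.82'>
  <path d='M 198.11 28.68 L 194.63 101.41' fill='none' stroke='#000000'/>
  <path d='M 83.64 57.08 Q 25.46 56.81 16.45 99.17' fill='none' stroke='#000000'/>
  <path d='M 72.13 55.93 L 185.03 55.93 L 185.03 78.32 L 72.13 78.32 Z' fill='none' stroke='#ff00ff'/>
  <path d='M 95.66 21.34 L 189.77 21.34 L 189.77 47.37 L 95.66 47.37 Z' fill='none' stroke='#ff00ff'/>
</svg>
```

(bCNC post)
(Date: synthetic)
G21
G90
G00 X198.11 Y89.14
M3 S911
G01 X194.63 Y16.41 F786
M5
G00 X83.64 Y60.74
M3 S911
G01 X69.86 Y60.14 F786
G01 X57.62 Y58.21 F786
G01 X46.92 Y54.95 F786
G01 X37.75 Y50.35 F786
G01 X30.12 Y44.43 F786
G01 X24.03 Y37.17 F786
G01 X19.47 Y28.57 F786
G01 X16.45 Y18.65 F786
M5
G00 X72.13 Y61.89
M3 S191
G01 X185.03 Y61.89 F3697
G01 X185.03 Y39.50 F3697
G01 X72.13 Y39.50 F3697
G01 X72.13 Y61.89 F3697
M5
G00 X95.66 Y96.48
M3 S191
G01 X189.77 Y96.48 F3697
G01 X189.77 Y70.45 F3697
G01 X95.66 Y70.45 F3697
G01 X95.66 Y96.48 F3697
M5
G00 X0.00 Y0.00

Since the viewBox matches the mm dimensions, user units are millimetres directly. The only transform is the Y-flip y_m = 117.82 − y_svg.

Shape 1 is a line segment drawn with `<path>`. Its stroke #000000 means cut at S911, F786. After flipping Y the toolpath is (198.11,89.14) → (194.63,16.41).

Shape 2 is a quadratic bezier drawn with `<path>`. Its stroke #000000 means cut at S911, F786. After flipping Y the toolpath is (83.64,60.74) → (69.86,60.14) → (57.62,58.21) → (46.92,54.95) → (37.75,50.35) → (30.12,44.43) → (24.03,37.17) → (19.47,28.57) → (16.45,18.65).

Shape 3 is a rectangle drawn with `<path>`. Its stroke #ff00ff means engrave at S191, F3697. After flipping Y the toolpath is (72.13,61.89) → (185.03,61.89) → (185.03,39.50) → (72.13,39.50) → (72.13,61.89), returning to the start.

Shape 4 is a rectangle drawn with `<path>`. Its stroke #ff00ff means engrave at S191, F3697. After flipping Y the toolpath is (95.66,96.48) → (189.77,96.48) → (189.77,70.45) → (95.66,70.45) → (95.66,96.48), returning to the start.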